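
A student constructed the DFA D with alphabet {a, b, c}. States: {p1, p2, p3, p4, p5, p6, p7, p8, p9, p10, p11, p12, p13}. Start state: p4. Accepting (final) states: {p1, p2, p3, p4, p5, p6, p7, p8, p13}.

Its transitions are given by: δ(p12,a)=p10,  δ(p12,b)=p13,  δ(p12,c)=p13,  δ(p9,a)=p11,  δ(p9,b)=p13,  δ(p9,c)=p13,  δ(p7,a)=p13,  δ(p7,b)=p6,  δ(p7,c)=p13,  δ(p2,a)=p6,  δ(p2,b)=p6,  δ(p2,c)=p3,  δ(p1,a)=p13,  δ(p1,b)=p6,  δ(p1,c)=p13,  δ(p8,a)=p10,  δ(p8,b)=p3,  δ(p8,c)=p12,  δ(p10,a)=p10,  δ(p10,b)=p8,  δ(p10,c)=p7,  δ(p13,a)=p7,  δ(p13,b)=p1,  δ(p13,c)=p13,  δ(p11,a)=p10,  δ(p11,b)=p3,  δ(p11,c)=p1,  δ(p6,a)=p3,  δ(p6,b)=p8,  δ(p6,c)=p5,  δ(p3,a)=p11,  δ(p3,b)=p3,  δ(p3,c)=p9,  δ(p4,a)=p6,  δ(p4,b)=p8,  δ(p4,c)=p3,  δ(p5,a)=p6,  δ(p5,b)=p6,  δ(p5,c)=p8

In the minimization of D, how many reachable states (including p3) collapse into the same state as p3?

First remove the unreachable states {p2}; 12 states remain.
Start with accepting vs non-accepting: {p1,p3,p4,p5,p6,p7,p8,p13} | {p9,p10,p11,p12}.
On input a, block {p1,p3,p4,p5,p6,p7,p8,p13} splits into {p1,p4,p5,p6,p7,p13} and {p3,p8}.
On input a, block {p1,p4,p5,p6,p7,p13} splits into {p1,p4,p5,p7,p13} and {p6}.
On input a, block {p1,p4,p5,p7,p13} splits into {p1,p7,p13} and {p4,p5}.
Refine {p1,p7,p13} on symbol b: members go to different blocks, giving {p1,p7} and {p13}.
On input b, block {p9,p10,p11,p12} splits into {p9,p12} and {p10,p11}.
On input b, block {p4,p5} splits into {p4} and {p5}.
Stable partition: {p1,p7} | {p9,p12} | {p3,p8} | {p6} | {p4} | {p13} | {p10,p11} | {p5} — 8 equivalence classes.
State p3 belongs to the block {p3,p8}, which has 2 states.

2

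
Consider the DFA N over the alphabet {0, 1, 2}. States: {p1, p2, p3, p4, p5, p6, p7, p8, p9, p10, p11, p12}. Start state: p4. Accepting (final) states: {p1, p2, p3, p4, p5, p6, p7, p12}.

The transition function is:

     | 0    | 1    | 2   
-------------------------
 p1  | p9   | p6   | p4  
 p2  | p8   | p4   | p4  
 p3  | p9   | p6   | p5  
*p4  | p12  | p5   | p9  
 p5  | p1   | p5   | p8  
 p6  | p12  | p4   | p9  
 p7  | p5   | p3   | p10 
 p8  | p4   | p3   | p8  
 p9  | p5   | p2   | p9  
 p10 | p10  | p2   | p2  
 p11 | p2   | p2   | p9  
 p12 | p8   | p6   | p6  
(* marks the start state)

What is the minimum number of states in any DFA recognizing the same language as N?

States {p7,p10,p11} cannot be reached from the start state, so discard them.
Start with accepting vs non-accepting: {p1,p2,p3,p4,p5,p6,p12} | {p8,p9}.
Split {p1,p2,p3,p4,p5,p6,p12} by δ(·,0) → {p1,p2,p3,p12} and {p4,p5,p6}.
Stable partition: {p1,p2,p3,p12} | {p8,p9} | {p4,p5,p6} — 3 equivalence classes.

3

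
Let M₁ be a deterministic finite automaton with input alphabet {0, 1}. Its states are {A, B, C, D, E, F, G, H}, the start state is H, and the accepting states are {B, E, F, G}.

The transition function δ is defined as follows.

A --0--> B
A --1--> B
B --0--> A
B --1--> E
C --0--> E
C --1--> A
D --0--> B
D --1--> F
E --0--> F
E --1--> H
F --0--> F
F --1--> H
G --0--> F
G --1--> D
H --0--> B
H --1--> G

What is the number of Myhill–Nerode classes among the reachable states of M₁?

4

Reachable states from the start: {A,B,D,E,F,G,H}. Unreachable: {C} — drop them.
Start with accepting vs non-accepting: {B,E,F,G} | {A,D,H}.
Split {B,E,F,G} by δ(·,0) → {E,F,G} and {B}.
Split {A,D,H} by δ(·,1) → {D,H} and {A}.
Stable partition: {E,F,G} | {D,H} | {B} | {A} — 4 equivalence classes.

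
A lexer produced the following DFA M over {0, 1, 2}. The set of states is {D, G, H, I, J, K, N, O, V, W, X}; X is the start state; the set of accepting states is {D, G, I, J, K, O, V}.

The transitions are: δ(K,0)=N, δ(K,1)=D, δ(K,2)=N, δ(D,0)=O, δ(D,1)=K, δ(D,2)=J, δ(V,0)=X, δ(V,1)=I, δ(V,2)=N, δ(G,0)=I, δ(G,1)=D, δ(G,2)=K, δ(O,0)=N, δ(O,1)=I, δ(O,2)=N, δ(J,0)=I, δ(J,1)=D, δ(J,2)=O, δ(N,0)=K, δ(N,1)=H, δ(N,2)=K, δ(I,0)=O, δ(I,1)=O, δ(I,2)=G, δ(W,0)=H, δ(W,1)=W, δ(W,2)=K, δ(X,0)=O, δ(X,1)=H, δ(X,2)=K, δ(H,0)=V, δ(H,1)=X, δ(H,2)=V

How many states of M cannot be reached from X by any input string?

Starting at X and following transitions, the reachable set is {D, G, H, I, J, K, N, O, V, X}. That leaves W unreachable — 1 in total.

1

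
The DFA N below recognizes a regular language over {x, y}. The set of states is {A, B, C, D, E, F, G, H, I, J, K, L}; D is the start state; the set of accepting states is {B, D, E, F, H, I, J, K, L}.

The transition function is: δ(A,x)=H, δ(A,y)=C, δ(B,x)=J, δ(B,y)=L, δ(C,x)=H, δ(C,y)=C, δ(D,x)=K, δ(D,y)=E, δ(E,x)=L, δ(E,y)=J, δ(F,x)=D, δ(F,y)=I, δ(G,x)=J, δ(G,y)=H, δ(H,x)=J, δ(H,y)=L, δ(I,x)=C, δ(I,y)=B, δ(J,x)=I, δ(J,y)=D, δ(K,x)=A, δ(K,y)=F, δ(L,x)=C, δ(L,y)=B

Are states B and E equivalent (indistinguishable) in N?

No

Reachable states from the start: {A,B,C,D,E,F,H,I,J,K,L}. Unreachable: {G} — drop them.
Initial partition by acceptance: {B,D,E,F,H,I,J,K,L} | {A,C}.
Split {B,D,E,F,H,I,J,K,L} by δ(·,x) → {B,D,E,F,H,J} and {I,K,L}.
On input x, block {B,D,E,F,H,J} splits into {B,F,H} and {D,E,J}.
No further refinement is possible. Final partition (4 blocks): {B,F,H} | {A,C} | {I,K,L} | {D,E,J}.
B and E end up in different blocks, so they are distinguishable. For instance, the string 'xx' is accepted from only B.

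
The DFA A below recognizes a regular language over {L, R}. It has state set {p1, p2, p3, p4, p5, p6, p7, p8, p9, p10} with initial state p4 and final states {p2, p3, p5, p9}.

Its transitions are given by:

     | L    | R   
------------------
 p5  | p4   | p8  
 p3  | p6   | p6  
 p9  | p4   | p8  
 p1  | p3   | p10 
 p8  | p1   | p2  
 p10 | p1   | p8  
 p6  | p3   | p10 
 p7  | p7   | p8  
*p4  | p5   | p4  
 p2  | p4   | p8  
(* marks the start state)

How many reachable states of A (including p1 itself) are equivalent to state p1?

States {p7,p9} cannot be reached from the start state, so discard them.
Start with accepting vs non-accepting: {p2,p3,p5} | {p1,p4,p6,p8,p10}.
Split {p1,p4,p6,p8,p10} by δ(·,L) → {p1,p4,p6} and {p8,p10}.
On input R, block {p2,p3,p5} splits into {p2,p5} and {p3}.
Split {p1,p4,p6} by δ(·,L) → {p1,p6} and {p4}.
Split {p8,p10} by δ(·,R) → {p8} and {p10}.
The partition is now stable with 6 blocks: {p2,p5} | {p1,p6} | {p8} | {p3} | {p4} | {p10}.
State p1 belongs to the block {p1,p6}, which has 2 states.

2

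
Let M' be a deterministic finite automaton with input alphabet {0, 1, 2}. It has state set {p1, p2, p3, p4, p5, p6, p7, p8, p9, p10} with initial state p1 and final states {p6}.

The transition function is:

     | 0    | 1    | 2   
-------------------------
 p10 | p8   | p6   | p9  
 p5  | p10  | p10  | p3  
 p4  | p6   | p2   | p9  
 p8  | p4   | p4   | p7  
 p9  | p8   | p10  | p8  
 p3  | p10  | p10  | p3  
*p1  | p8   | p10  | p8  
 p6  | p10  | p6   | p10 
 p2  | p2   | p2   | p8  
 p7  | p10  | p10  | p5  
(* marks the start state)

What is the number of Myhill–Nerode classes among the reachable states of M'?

Every state is reachable, so we keep all 10.
P0 = {p6} | {p1,p2,p3,p4,p5,p7,p8,p9,p10}.
Refine {p1,p2,p3,p4,p5,p7,p8,p9,p10} on symbol 0: members go to different blocks, giving {p1,p2,p3,p5,p7,p8,p9,p10} and {p4}.
On input 0, block {p1,p2,p3,p5,p7,p8,p9,p10} splits into {p1,p2,p3,p5,p7,p9,p10} and {p8}.
Split {p1,p2,p3,p5,p7,p9,p10} by δ(·,0) → {p2,p3,p5,p7} and {p1,p9,p10}.
On input 0, block {p2,p3,p5,p7} splits into {p3,p5,p7} and {p2}.
On input 1, block {p1,p9,p10} splits into {p1,p9} and {p10}.
The partition is now stable with 7 blocks: {p6} | {p3,p5,p7} | {p4} | {p8} | {p1,p9} | {p2} | {p10}.

7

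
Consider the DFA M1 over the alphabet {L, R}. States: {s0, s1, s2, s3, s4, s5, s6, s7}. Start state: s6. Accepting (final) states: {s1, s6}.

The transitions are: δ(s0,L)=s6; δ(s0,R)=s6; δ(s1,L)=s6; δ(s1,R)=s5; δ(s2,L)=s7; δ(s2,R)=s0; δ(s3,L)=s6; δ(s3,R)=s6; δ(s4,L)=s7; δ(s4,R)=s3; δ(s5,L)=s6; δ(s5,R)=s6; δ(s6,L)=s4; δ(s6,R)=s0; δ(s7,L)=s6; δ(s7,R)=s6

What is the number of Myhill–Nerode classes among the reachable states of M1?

States {s1,s2,s5} cannot be reached from the start state, so discard them.
Start with accepting vs non-accepting: {s6} | {s0,s3,s4,s7}.
Refine {s0,s3,s4,s7} on symbol L: members go to different blocks, giving {s0,s3,s7} and {s4}.
No further refinement is possible. Final partition (3 blocks): {s6} | {s0,s3,s7} | {s4}.

3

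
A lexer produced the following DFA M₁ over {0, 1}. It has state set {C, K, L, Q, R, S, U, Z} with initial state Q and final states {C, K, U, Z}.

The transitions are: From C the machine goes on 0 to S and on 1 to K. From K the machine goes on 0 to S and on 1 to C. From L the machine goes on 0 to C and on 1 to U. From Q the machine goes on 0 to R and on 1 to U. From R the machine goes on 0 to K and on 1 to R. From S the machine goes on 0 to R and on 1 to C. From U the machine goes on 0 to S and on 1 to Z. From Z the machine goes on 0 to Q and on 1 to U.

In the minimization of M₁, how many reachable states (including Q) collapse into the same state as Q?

First remove the unreachable states {L}; 7 states remain.
Start with accepting vs non-accepting: {C,K,U,Z} | {Q,R,S}.
Refine {Q,R,S} on symbol 0: members go to different blocks, giving {Q,S} and {R}.
No further refinement is possible. Final partition (3 blocks): {C,K,U,Z} | {Q,S} | {R}.
State Q belongs to the block {Q,S}, which has 2 states.

2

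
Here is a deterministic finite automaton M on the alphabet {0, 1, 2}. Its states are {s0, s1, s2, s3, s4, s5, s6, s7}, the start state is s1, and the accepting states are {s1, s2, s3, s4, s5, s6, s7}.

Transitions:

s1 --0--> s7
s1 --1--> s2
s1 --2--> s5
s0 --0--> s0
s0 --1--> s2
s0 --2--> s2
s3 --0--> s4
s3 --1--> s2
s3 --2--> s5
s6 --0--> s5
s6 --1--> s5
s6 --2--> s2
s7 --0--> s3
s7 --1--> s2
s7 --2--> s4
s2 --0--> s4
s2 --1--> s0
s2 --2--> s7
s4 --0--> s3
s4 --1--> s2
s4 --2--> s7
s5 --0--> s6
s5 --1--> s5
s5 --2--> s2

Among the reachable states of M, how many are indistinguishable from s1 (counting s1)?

Every state is reachable, so we keep all 8.
Start with accepting vs non-accepting: {s1,s2,s3,s4,s5,s6,s7} | {s0}.
Refine {s1,s2,s3,s4,s5,s6,s7} on symbol 1: members go to different blocks, giving {s1,s3,s4,s5,s6,s7} and {s2}.
Split {s1,s3,s4,s5,s6,s7} by δ(·,1) → {s1,s3,s4,s7} and {s5,s6}.
On input 2, block {s1,s3,s4,s7} splits into {s1,s3} and {s4,s7}.
The partition is now stable with 5 blocks: {s1,s3} | {s0} | {s2} | {s5,s6} | {s4,s7}.
State s1 belongs to the block {s1,s3}, which has 2 states.

2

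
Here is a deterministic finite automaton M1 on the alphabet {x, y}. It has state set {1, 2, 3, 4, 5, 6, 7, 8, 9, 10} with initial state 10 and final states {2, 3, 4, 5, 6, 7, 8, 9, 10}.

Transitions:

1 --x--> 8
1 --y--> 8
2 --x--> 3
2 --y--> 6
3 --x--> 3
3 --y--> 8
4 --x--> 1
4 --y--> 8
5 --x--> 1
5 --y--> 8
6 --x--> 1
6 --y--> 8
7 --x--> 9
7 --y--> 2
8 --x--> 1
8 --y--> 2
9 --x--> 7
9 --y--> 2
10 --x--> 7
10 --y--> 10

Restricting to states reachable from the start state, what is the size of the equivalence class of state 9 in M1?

2

First remove the unreachable states {4,5}; 8 states remain.
P0 = {2,3,6,7,8,9,10} | {1}.
On input x, block {2,3,6,7,8,9,10} splits into {2,3,7,9,10} and {6,8}.
Refine {2,3,7,9,10} on symbol y: members go to different blocks, giving {7,9,10} and {2,3}.
On input y, block {7,9,10} splits into {7,9} and {10}.
On input y, block {6,8} splits into {6} and {8}.
Split {2,3} by δ(·,y) → {2} and {3}.
The partition is now stable with 7 blocks: {7,9} | {1} | {6} | {2} | {10} | {8} | {3}.
State 9 belongs to the block {7,9}, which has 2 states.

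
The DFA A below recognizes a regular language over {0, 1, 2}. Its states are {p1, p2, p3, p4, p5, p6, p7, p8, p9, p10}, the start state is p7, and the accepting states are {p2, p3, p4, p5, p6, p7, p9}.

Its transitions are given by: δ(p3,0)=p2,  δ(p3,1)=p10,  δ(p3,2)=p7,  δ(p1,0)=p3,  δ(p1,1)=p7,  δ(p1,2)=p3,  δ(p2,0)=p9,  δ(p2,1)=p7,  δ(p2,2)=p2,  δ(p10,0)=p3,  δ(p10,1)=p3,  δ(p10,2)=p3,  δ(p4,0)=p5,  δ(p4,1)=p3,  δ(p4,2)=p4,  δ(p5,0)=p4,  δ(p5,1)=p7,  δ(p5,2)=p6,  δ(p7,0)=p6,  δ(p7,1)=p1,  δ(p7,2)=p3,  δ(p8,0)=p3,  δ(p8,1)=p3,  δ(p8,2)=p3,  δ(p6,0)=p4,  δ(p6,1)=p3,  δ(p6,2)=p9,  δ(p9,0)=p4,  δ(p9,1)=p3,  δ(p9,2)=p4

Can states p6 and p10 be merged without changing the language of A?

Reachable states from the start: {p1,p2,p3,p4,p5,p6,p7,p9,p10}. Unreachable: {p8} — drop them.
P0 = {p2,p3,p4,p5,p6,p7,p9} | {p1,p10}.
On input 1, block {p2,p3,p4,p5,p6,p7,p9} splits into {p2,p4,p5,p6,p9} and {p3,p7}.
Stable partition: {p2,p4,p5,p6,p9} | {p1,p10} | {p3,p7} — 3 equivalence classes.
p6 and p10 end up in different blocks, so they are distinguishable. For instance, the string 'ε' is accepted from only p6.

No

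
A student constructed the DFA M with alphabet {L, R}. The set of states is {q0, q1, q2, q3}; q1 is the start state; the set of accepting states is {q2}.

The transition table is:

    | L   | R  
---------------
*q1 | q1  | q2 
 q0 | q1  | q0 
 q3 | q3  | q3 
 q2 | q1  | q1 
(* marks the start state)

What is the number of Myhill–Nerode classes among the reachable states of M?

2

Reachable states from the start: {q1,q2}. Unreachable: {q0,q3} — drop them.
P0 = {q2} | {q1}.
The partition is now stable with 2 blocks: {q2} | {q1}.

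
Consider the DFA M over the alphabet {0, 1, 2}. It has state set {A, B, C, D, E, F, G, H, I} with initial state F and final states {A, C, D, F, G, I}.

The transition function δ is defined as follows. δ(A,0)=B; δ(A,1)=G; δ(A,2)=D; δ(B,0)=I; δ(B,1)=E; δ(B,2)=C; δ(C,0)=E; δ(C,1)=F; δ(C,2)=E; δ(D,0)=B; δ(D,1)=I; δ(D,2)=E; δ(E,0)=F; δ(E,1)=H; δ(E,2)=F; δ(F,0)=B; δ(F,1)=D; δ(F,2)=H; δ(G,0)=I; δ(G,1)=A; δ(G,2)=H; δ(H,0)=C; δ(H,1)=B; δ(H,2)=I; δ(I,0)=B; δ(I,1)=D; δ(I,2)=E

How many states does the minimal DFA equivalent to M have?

States {A,G} cannot be reached from the start state, so discard them.
Initial partition by acceptance: {C,D,F,I} | {B,E,H}.
The partition is now stable with 2 blocks: {C,D,F,I} | {B,E,H}.

2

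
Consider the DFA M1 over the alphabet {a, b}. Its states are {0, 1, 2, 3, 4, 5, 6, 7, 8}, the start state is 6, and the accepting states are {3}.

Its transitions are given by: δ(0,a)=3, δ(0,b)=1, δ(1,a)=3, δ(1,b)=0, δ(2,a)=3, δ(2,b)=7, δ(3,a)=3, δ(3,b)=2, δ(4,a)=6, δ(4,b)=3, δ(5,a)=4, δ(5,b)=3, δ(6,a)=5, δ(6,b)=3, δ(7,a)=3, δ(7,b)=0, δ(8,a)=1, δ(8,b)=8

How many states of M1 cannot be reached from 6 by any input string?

BFS from 6 reaches {0, 1, 2, 3, 4, 5, 6, 7}; the 1 state(s) 8 are never visited.

1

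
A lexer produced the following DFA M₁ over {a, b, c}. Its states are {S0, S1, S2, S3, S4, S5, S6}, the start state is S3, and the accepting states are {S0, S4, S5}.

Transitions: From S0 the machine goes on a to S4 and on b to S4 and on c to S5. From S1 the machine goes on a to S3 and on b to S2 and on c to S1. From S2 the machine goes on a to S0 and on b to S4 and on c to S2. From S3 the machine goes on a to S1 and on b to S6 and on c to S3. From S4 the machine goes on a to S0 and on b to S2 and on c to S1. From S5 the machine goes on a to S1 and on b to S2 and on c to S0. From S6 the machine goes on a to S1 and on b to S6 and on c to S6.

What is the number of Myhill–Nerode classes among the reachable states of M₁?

All states are reachable from the start state.
Start with accepting vs non-accepting: {S0,S4,S5} | {S1,S2,S3,S6}.
On input a, block {S0,S4,S5} splits into {S0,S4} and {S5}.
Split {S0,S4} by δ(·,b) → {S0} and {S4}.
On input a, block {S1,S2,S3,S6} splits into {S1,S3,S6} and {S2}.
Refine {S1,S3,S6} on symbol b: members go to different blocks, giving {S3,S6} and {S1}.
The partition is now stable with 6 blocks: {S0} | {S3,S6} | {S5} | {S4} | {S2} | {S1}.

6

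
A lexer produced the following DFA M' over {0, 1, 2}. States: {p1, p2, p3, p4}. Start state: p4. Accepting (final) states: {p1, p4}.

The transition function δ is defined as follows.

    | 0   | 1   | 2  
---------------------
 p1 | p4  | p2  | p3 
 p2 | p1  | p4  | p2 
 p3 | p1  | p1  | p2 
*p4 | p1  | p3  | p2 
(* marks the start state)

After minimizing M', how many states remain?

2

All states are reachable from the start state.
Initial partition by acceptance: {p1,p4} | {p2,p3}.
The partition is now stable with 2 blocks: {p1,p4} | {p2,p3}.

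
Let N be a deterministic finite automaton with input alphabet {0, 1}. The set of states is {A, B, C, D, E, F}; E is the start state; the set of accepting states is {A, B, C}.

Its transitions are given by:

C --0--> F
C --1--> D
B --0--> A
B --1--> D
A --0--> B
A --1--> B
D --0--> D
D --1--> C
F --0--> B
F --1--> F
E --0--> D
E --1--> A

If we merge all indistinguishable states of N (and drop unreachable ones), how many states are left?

Every state is reachable, so we keep all 6.
Initial partition by acceptance: {A,B,C} | {D,E,F}.
Split {A,B,C} by δ(·,0) → {A,B} and {C}.
On input 1, block {A,B} splits into {A} and {B}.
Split {D,E,F} by δ(·,0) → {D,E} and {F}.
Refine {D,E} on symbol 1: members go to different blocks, giving {D} and {E}.
No further refinement is possible. Final partition (6 blocks): {A} | {D} | {C} | {B} | {F} | {E}.

6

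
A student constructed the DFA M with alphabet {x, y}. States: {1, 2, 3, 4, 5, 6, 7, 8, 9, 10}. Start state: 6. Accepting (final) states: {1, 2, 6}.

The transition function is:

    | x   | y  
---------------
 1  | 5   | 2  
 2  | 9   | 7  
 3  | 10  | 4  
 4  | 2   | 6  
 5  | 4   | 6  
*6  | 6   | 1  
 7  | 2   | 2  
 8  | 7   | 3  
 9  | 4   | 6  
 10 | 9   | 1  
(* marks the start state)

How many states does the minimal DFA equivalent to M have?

Reachable states from the start: {1,2,4,5,6,7,9}. Unreachable: {3,8,10} — drop them.
Start with accepting vs non-accepting: {1,2,6} | {4,5,7,9}.
Split {1,2,6} by δ(·,x) → {1,2} and {6}.
Refine {1,2} on symbol y: members go to different blocks, giving {1} and {2}.
Refine {4,5,7,9} on symbol x: members go to different blocks, giving {4,7} and {5,9}.
On input y, block {4,7} splits into {4} and {7}.
Stable partition: {1} | {4} | {6} | {2} | {5,9} | {7} — 6 equivalence classes.

6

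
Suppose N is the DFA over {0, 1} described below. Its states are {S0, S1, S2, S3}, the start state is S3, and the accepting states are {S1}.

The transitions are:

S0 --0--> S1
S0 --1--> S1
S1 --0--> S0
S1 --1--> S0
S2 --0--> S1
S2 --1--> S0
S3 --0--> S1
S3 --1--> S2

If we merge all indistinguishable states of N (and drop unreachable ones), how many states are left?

All states are reachable from the start state.
Start with accepting vs non-accepting: {S1} | {S0,S2,S3}.
Split {S0,S2,S3} by δ(·,1) → {S2,S3} and {S0}.
Split {S2,S3} by δ(·,1) → {S2} and {S3}.
No further refinement is possible. Final partition (4 blocks): {S1} | {S2} | {S0} | {S3}.

4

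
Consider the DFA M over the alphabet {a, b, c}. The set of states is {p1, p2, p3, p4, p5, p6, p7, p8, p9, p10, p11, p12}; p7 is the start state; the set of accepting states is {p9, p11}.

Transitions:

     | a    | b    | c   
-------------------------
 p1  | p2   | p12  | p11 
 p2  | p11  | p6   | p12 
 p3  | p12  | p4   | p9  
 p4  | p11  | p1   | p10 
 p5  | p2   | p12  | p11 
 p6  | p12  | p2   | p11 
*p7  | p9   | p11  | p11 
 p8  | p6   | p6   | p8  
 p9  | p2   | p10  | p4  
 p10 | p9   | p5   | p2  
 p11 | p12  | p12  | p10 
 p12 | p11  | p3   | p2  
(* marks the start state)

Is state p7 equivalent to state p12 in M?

No

Reachable states from the start: {p1,p2,p3,p4,p5,p6,p7,p9,p10,p11,p12}. Unreachable: {p8} — drop them.
P0 = {p9,p11} | {p1,p2,p3,p4,p5,p6,p7,p10,p12}.
On input a, block {p1,p2,p3,p4,p5,p6,p7,p10,p12} splits into {p2,p4,p7,p10,p12} and {p1,p3,p5,p6}.
Refine {p2,p4,p7,p10,p12} on symbol b: members go to different blocks, giving {p2,p4,p10,p12} and {p7}.
The partition is now stable with 4 blocks: {p9,p11} | {p2,p4,p10,p12} | {p1,p3,p5,p6} | {p7}.
p7 and p12 end up in different blocks, so they are distinguishable. For instance, the string 'b' is accepted from only p7.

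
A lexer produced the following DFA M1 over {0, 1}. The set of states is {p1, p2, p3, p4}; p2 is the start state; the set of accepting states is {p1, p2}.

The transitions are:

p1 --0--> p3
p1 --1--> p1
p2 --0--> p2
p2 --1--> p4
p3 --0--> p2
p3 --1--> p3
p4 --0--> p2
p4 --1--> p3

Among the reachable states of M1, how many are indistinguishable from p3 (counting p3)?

First remove the unreachable states {p1}; 3 states remain.
Initial partition by acceptance: {p2} | {p3,p4}.
The partition is now stable with 2 blocks: {p2} | {p3,p4}.
The equivalence class containing p3 is {p3,p4}, of size 2.

2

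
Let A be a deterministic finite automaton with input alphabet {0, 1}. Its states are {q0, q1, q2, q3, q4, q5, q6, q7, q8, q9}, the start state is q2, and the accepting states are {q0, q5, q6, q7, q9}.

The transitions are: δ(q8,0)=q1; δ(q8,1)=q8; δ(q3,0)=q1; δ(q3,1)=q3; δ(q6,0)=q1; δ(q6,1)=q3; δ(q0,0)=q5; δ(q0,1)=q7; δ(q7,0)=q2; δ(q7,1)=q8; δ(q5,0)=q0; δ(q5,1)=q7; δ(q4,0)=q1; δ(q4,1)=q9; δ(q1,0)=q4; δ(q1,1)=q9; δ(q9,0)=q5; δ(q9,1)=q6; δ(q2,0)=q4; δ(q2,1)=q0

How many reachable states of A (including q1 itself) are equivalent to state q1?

3

All states are reachable from the start state.
Start with accepting vs non-accepting: {q0,q5,q6,q7,q9} | {q1,q2,q3,q4,q8}.
Refine {q0,q5,q6,q7,q9} on symbol 0: members go to different blocks, giving {q0,q5,q9} and {q6,q7}.
Refine {q1,q2,q3,q4,q8} on symbol 1: members go to different blocks, giving {q1,q2,q4} and {q3,q8}.
Stable partition: {q0,q5,q9} | {q1,q2,q4} | {q6,q7} | {q3,q8} — 4 equivalence classes.
The equivalence class containing q1 is {q1,q2,q4}, of size 3.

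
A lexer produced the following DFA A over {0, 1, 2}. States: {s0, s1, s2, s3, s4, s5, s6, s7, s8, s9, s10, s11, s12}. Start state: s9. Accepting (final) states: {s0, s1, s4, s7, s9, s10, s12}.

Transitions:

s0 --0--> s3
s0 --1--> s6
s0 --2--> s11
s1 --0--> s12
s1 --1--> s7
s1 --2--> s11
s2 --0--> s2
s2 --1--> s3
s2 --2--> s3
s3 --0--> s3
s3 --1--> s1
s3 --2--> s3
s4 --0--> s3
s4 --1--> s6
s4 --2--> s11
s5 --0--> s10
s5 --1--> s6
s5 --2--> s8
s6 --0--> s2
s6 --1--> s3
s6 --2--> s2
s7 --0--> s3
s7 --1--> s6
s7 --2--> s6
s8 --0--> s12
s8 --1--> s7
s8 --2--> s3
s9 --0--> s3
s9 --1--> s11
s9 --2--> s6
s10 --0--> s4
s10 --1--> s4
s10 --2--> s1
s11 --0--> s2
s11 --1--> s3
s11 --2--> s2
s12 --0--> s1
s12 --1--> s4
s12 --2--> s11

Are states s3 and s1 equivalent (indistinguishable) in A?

No

Reachable states from the start: {s1,s2,s3,s4,s6,s7,s9,s11,s12}. Unreachable: {s0,s5,s8,s10} — drop them.
Start with accepting vs non-accepting: {s1,s4,s7,s9,s12} | {s2,s3,s6,s11}.
On input 0, block {s1,s4,s7,s9,s12} splits into {s4,s7,s9} and {s1,s12}.
Refine {s2,s3,s6,s11} on symbol 1: members go to different blocks, giving {s2,s6,s11} and {s3}.
Refine {s2,s6,s11} on symbol 2: members go to different blocks, giving {s6,s11} and {s2}.
Stable partition: {s4,s7,s9} | {s6,s11} | {s1,s12} | {s3} | {s2} — 5 equivalence classes.
s3 and s1 end up in different blocks, so they are distinguishable. For instance, the string 'ε' is accepted from only s1.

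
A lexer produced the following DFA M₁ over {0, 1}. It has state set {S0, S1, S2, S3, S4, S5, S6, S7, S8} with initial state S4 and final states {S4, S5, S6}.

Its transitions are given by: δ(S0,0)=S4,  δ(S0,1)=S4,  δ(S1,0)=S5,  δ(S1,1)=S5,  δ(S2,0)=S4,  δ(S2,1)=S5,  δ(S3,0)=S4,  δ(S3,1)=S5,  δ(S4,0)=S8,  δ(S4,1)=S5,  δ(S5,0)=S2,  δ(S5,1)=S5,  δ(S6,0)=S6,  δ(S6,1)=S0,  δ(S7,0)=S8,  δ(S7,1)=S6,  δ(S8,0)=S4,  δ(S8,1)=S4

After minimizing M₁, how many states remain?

States {S0,S1,S3,S6,S7} cannot be reached from the start state, so discard them.
P0 = {S4,S5} | {S2,S8}.
Stable partition: {S4,S5} | {S2,S8} — 2 equivalence classes.

2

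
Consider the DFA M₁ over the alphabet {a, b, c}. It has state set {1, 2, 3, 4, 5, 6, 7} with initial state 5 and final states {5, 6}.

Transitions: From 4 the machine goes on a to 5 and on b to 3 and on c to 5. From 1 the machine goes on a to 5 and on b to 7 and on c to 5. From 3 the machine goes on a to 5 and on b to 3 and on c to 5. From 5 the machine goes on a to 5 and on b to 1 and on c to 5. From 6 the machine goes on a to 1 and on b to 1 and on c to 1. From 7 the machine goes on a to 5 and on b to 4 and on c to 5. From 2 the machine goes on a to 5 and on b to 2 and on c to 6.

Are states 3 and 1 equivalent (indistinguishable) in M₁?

Yes

States {2,6} cannot be reached from the start state, so discard them.
Start with accepting vs non-accepting: {5} | {1,3,4,7}.
The partition is now stable with 2 blocks: {5} | {1,3,4,7}.
3 and 1 lie in the same block of the stable partition, so they are equivalent — no string distinguishes them.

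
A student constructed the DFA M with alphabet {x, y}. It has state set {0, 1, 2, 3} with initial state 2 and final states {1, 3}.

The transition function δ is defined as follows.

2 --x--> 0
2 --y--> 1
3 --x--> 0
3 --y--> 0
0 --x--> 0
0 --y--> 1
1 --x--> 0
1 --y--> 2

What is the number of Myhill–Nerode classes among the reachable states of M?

2

First remove the unreachable states {3}; 3 states remain.
Initial partition by acceptance: {1} | {0,2}.
The partition is now stable with 2 blocks: {1} | {0,2}.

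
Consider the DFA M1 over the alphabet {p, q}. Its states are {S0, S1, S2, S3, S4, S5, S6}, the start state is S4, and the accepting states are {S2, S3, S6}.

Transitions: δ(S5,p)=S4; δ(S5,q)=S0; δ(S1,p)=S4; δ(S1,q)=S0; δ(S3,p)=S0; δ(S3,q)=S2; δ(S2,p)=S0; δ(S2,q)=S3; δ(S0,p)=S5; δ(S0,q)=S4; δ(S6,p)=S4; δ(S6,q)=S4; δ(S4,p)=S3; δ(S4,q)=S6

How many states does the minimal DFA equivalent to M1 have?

Reachable states from the start: {S0,S2,S3,S4,S5,S6}. Unreachable: {S1} — drop them.
P0 = {S2,S3,S6} | {S0,S4,S5}.
On input q, block {S2,S3,S6} splits into {S2,S3} and {S6}.
On input p, block {S0,S4,S5} splits into {S0,S5} and {S4}.
Refine {S0,S5} on symbol p: members go to different blocks, giving {S0} and {S5}.
No further refinement is possible. Final partition (5 blocks): {S2,S3} | {S0} | {S6} | {S4} | {S5}.

5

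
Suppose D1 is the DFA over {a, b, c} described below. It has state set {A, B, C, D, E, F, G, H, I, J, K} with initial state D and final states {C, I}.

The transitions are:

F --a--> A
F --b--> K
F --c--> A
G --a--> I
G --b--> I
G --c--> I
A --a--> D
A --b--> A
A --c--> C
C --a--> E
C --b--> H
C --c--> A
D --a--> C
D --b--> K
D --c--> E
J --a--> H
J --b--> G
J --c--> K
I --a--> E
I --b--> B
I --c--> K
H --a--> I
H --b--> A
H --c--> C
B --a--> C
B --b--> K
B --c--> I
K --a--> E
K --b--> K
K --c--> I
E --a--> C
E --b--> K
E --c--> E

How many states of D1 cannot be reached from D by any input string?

Starting at D and following transitions, the reachable set is {A, B, C, D, E, H, I, K}. That leaves F, G, J unreachable — 3 in total.

3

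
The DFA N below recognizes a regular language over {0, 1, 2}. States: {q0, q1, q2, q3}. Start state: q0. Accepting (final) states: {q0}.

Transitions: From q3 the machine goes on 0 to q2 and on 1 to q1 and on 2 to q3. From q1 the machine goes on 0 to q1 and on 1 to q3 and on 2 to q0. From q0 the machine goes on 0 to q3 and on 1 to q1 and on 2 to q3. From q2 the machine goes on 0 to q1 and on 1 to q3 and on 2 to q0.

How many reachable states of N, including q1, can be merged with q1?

Every state is reachable, so we keep all 4.
Start with accepting vs non-accepting: {q0} | {q1,q2,q3}.
On input 2, block {q1,q2,q3} splits into {q1,q2} and {q3}.
Stable partition: {q0} | {q1,q2} | {q3} — 3 equivalence classes.
The equivalence class containing q1 is {q1,q2}, of size 2.

2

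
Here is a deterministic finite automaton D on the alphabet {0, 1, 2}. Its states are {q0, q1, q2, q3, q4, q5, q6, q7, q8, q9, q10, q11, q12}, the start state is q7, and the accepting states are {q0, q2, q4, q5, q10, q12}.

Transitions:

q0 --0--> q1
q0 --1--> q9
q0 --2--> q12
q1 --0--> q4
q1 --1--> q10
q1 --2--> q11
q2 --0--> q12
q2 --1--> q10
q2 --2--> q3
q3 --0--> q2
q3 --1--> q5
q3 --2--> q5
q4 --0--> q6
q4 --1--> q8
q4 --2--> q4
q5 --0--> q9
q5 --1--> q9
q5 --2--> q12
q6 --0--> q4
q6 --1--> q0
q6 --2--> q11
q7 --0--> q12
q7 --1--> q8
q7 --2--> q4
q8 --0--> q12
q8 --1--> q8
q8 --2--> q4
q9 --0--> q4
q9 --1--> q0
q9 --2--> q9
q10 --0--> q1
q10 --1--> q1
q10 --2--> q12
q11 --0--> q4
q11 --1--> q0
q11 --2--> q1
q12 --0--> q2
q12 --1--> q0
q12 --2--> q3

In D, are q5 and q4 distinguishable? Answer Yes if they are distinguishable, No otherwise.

Yes

Start with accepting vs non-accepting: {q0,q2,q4,q5,q10,q12} | {q1,q3,q6,q7,q8,q9,q11}.
Split {q0,q2,q4,q5,q10,q12} by δ(·,0) → {q0,q4,q5,q10} and {q2,q12}.
Split {q0,q4,q5,q10} by δ(·,2) → {q0,q5,q10} and {q4}.
On input 0, block {q1,q3,q6,q7,q8,q9,q11} splits into {q1,q6,q9,q11} and {q3,q7,q8}.
Refine {q3,q7,q8} on symbol 1: members go to different blocks, giving {q7,q8} and {q3}.
Stable partition: {q0,q5,q10} | {q1,q6,q9,q11} | {q2,q12} | {q4} | {q7,q8} | {q3} — 6 equivalence classes.
q5 and q4 end up in different blocks, so they are distinguishable. For instance, the string '11' is accepted from only q5.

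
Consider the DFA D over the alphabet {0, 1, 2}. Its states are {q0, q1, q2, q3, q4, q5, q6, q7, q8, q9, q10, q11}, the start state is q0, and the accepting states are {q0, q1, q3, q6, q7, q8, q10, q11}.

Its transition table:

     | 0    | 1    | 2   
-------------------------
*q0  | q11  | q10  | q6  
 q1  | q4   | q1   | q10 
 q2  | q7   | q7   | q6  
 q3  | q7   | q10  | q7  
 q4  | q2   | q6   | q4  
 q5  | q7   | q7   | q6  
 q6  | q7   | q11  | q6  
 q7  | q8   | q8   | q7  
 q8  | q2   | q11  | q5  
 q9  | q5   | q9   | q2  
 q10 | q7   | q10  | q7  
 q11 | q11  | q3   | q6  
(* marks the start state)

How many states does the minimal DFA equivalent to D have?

States {q1,q4,q9} cannot be reached from the start state, so discard them.
Start with accepting vs non-accepting: {q0,q3,q6,q7,q8,q10,q11} | {q2,q5}.
Refine {q0,q3,q6,q7,q8,q10,q11} on symbol 0: members go to different blocks, giving {q0,q3,q6,q7,q10,q11} and {q8}.
Split {q0,q3,q6,q7,q10,q11} by δ(·,0) → {q0,q3,q6,q10,q11} and {q7}.
On input 0, block {q0,q3,q6,q10,q11} splits into {q3,q6,q10} and {q0,q11}.
Refine {q3,q6,q10} on symbol 1: members go to different blocks, giving {q3,q10} and {q6}.
The partition is now stable with 6 blocks: {q3,q10} | {q2,q5} | {q8} | {q7} | {q0,q11} | {q6}.

6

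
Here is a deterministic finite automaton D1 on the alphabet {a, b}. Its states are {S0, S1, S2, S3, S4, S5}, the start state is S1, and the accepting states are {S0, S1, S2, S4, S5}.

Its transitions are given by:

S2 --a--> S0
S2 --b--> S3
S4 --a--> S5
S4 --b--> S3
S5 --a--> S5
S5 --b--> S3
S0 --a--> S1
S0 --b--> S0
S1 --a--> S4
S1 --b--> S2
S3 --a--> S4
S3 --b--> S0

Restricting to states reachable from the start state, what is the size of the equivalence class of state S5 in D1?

Every state is reachable, so we keep all 6.
Initial partition by acceptance: {S0,S1,S2,S4,S5} | {S3}.
Refine {S0,S1,S2,S4,S5} on symbol b: members go to different blocks, giving {S2,S4,S5} and {S0,S1}.
Refine {S2,S4,S5} on symbol a: members go to different blocks, giving {S4,S5} and {S2}.
Refine {S0,S1} on symbol a: members go to different blocks, giving {S0} and {S1}.
No further refinement is possible. Final partition (5 blocks): {S4,S5} | {S3} | {S0} | {S2} | {S1}.
State S5 belongs to the block {S4,S5}, which has 2 states.

2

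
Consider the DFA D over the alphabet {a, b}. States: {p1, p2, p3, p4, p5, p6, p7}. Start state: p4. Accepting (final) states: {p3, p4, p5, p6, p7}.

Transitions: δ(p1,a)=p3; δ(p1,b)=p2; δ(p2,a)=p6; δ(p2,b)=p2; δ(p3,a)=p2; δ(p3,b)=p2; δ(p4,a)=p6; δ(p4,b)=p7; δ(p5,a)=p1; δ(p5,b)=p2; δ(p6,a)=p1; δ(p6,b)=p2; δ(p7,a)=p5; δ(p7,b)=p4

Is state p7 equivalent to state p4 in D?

Yes

Every state is reachable, so we keep all 7.
P0 = {p3,p4,p5,p6,p7} | {p1,p2}.
Split {p3,p4,p5,p6,p7} by δ(·,a) → {p3,p5,p6} and {p4,p7}.
Stable partition: {p3,p5,p6} | {p1,p2} | {p4,p7} — 3 equivalence classes.
p7 and p4 lie in the same block of the stable partition, so they are equivalent — no string distinguishes them.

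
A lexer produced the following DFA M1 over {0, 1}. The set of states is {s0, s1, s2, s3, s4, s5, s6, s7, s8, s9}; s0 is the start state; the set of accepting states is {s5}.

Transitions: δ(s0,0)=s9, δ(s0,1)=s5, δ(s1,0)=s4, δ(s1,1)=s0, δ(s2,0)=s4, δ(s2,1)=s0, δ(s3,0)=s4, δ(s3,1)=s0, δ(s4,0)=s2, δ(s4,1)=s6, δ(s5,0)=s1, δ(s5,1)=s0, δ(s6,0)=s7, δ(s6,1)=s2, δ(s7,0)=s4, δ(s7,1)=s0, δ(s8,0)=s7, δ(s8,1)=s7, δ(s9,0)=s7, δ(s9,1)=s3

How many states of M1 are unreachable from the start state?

1

No path from s0 leads to s8; the other 9 states are all reachable.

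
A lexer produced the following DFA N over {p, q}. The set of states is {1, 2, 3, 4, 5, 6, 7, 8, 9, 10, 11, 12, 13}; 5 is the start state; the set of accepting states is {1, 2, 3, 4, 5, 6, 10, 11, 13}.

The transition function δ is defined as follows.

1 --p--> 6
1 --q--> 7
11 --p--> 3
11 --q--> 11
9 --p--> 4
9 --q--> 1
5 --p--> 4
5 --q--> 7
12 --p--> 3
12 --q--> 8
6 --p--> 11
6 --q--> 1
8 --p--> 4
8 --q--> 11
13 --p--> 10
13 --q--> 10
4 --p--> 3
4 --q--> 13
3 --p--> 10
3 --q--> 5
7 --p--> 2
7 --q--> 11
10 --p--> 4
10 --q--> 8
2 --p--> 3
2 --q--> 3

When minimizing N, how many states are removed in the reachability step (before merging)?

4

No path from 5 leads to 1, 6, 9, 12; the other 9 states are all reachable.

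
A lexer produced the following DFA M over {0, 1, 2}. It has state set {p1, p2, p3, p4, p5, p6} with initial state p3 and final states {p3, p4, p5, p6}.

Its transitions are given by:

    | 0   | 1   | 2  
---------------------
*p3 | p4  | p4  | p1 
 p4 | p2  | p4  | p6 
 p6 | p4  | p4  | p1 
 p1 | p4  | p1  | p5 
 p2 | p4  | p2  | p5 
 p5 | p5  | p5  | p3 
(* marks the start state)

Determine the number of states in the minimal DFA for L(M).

4

Initial partition by acceptance: {p3,p4,p5,p6} | {p1,p2}.
On input 0, block {p3,p4,p5,p6} splits into {p3,p5,p6} and {p4}.
Refine {p3,p5,p6} on symbol 0: members go to different blocks, giving {p3,p6} and {p5}.
Stable partition: {p3,p6} | {p1,p2} | {p4} | {p5} — 4 equivalence classes.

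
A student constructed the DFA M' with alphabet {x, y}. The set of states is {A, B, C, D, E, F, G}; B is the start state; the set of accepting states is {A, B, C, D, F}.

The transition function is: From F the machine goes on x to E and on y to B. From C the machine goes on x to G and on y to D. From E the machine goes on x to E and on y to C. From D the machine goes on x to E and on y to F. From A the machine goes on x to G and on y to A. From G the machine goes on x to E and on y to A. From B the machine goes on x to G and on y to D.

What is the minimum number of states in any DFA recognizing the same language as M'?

All states are reachable from the start state.
P0 = {A,B,C,D,F} | {E,G}.
The partition is now stable with 2 blocks: {A,B,C,D,F} | {E,G}.

2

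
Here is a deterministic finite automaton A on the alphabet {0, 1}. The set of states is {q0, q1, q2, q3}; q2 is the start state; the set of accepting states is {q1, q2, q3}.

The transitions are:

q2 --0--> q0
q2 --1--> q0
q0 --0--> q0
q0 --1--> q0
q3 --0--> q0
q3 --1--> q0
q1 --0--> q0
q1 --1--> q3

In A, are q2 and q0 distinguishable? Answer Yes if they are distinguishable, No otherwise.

Reachable states from the start: {q0,q2}. Unreachable: {q1,q3} — drop them.
Start with accepting vs non-accepting: {q2} | {q0}.
Stable partition: {q2} | {q0} — 2 equivalence classes.
q2 and q0 end up in different blocks, so they are distinguishable. For instance, the string 'ε' is accepted from only q2.

Yes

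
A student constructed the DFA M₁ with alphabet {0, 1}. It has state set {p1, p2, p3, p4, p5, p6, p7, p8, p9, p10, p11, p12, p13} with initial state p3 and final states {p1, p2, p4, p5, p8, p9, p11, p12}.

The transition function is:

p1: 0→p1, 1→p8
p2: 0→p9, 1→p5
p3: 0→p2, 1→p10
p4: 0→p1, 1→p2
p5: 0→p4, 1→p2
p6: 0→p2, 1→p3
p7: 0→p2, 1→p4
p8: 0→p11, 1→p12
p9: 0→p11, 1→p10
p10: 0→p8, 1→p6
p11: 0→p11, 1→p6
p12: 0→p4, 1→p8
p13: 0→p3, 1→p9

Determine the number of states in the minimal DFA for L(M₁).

First remove the unreachable states {p7,p13}; 11 states remain.
Start with accepting vs non-accepting: {p1,p2,p4,p5,p8,p9,p11,p12} | {p3,p6,p10}.
On input 1, block {p1,p2,p4,p5,p8,p9,p11,p12} splits into {p1,p2,p4,p5,p8,p12} and {p9,p11}.
Refine {p1,p2,p4,p5,p8,p12} on symbol 0: members go to different blocks, giving {p1,p4,p5,p12} and {p2,p8}.
The partition is now stable with 4 blocks: {p1,p4,p5,p12} | {p3,p6,p10} | {p9,p11} | {p2,p8}.

4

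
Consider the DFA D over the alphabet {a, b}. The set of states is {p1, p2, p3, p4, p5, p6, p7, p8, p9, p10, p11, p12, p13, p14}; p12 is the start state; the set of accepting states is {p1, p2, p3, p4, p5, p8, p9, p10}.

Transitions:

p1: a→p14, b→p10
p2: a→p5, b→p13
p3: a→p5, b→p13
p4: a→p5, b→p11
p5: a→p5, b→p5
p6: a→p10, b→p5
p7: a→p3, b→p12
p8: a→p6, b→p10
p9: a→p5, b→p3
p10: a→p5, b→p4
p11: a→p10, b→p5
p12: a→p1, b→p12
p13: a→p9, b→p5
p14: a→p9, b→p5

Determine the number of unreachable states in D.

BFS from p12 reaches {p1, p3, p4, p5, p9, p10, p11, p12, p13, p14}; the 4 state(s) p2, p6, p7, p8 are never visited.

4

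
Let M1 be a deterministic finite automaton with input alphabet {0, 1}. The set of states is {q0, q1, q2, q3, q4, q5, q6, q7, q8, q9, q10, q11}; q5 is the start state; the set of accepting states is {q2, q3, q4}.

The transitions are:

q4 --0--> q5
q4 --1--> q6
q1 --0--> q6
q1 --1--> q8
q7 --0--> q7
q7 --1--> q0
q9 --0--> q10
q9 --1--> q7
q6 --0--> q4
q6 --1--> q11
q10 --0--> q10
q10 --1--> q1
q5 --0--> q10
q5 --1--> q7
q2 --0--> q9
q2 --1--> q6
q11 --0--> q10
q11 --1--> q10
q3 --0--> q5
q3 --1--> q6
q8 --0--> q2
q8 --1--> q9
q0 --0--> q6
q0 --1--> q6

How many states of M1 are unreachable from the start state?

BFS from q5 reaches {q0, q1, q2, q4, q5, q6, q7, q8, q9, q10, q11}; the 1 state(s) q3 are never visited.

1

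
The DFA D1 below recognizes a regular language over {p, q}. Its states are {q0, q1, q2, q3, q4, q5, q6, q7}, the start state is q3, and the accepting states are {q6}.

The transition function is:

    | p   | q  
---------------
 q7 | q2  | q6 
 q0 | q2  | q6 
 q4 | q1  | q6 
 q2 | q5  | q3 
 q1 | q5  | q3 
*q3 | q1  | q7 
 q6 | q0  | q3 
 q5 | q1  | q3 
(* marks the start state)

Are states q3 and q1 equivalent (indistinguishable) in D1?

No

First remove the unreachable states {q4}; 7 states remain.
Start with accepting vs non-accepting: {q6} | {q0,q1,q2,q3,q5,q7}.
On input q, block {q0,q1,q2,q3,q5,q7} splits into {q1,q2,q3,q5} and {q0,q7}.
Split {q1,q2,q3,q5} by δ(·,q) → {q1,q2,q5} and {q3}.
The partition is now stable with 4 blocks: {q6} | {q1,q2,q5} | {q0,q7} | {q3}.
q3 and q1 end up in different blocks, so they are distinguishable. For instance, the string 'qq' is accepted from only q3.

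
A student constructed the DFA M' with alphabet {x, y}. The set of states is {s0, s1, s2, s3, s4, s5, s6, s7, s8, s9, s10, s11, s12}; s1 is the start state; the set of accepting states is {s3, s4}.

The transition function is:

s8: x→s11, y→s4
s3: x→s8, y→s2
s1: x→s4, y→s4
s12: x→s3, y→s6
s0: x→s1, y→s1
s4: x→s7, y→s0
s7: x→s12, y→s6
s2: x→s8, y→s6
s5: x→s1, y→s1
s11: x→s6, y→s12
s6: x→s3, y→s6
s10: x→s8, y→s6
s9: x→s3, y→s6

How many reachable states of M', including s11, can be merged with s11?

States {s5,s9,s10} cannot be reached from the start state, so discard them.
P0 = {s3,s4} | {s0,s1,s2,s6,s7,s8,s11,s12}.
Split {s0,s1,s2,s6,s7,s8,s11,s12} by δ(·,x) → {s0,s2,s7,s8,s11} and {s1,s6,s12}.
On input x, block {s0,s2,s7,s8,s11} splits into {s0,s7,s11} and {s2,s8}.
Refine {s3,s4} on symbol x: members go to different blocks, giving {s3} and {s4}.
On input x, block {s1,s6,s12} splits into {s6,s12} and {s1}.
Refine {s0,s7,s11} on symbol x: members go to different blocks, giving {s7,s11} and {s0}.
Refine {s2,s8} on symbol x: members go to different blocks, giving {s2} and {s8}.
The partition is now stable with 8 blocks: {s3} | {s7,s11} | {s6,s12} | {s2} | {s4} | {s1} | {s0} | {s8}.
State s11 belongs to the block {s7,s11}, which has 2 states.

2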